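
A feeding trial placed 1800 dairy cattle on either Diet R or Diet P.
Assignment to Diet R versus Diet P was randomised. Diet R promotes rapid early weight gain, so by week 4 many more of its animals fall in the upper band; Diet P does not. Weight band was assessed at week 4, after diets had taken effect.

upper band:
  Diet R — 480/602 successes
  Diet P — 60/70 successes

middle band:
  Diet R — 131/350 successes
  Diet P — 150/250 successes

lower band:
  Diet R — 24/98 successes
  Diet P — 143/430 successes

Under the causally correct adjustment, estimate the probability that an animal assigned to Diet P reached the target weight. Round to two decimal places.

Because the diet influences week-4 weight band, week-4 weight band is a post-treatment mediator, not a confounder. Stratifying on it would bias the estimate; the causal effect is the crude pooled difference.
So P(outcome | do(Diet P)) is just the pooled rate for Diet P: 353/750 = 0.471.

0.47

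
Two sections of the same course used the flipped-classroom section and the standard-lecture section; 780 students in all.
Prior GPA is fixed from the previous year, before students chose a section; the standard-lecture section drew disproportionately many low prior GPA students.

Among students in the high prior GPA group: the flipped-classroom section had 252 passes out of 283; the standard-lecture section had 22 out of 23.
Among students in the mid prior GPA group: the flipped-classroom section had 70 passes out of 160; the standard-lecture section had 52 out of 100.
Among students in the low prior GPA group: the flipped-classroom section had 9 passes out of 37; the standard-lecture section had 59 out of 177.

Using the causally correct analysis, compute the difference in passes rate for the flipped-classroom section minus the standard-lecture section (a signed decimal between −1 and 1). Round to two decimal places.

-0.08

the standard-lecture section is higher inside every prior GPA band stratum but the flipped-classroom section is higher in aggregate. Whether to stratify depends on how prior GPA band relates to the teaching method.
Prior GPA band satisfies the back-door criterion: it is not a descendant of the teaching method, and it blocks the spurious path from teaching method to outcome. Adjusting for it (i.e., using the within-prior GPA band rates) gives the causal effect.
Adjusting over the population distribution of prior GPA band: 0.392·(0.890−0.957) + 0.333·(0.438−0.520) + 0.274·(0.243−0.333) = -0.078.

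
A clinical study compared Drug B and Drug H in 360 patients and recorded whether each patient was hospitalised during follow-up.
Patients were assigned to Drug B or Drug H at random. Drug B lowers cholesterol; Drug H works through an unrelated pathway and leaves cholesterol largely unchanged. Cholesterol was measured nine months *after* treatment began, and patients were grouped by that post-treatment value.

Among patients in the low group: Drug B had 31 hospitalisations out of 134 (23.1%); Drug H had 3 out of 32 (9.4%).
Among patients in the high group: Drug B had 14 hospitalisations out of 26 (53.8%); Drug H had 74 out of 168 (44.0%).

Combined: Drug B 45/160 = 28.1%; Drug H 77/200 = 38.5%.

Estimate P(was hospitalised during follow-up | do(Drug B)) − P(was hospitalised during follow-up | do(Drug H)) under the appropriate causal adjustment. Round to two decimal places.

Cholesterol lies on the pathway drug → cholesterol → outcome, so adjusting for it blocks the indirect effect. For the total causal effect of drug, use the unadjusted pooled rates.
The causal difference is the pooled difference: 0.281 − 0.385 = -0.104.

-0.10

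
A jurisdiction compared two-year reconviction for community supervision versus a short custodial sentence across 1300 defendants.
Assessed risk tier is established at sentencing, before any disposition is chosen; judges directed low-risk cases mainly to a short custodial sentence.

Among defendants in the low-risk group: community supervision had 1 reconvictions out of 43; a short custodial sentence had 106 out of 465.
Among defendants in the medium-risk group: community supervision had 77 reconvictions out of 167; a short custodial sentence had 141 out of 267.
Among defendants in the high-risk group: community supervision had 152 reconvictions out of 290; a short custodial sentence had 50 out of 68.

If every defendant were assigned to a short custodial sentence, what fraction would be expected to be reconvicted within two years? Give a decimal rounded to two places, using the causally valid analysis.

The assessed risk tier-specific comparison favours community supervision throughout, but the pooled figures favour a short custodial sentence. The question is whether to condition on assessed risk tier.
The imbalance in assessed risk tier arose from how defendants were allocated, not from anything the disposition did; and assessed risk tier independently affects the outcome. The pooled gap is confounded — condition on assessed risk tier.
Standardising a short custodial sentence to the population assessed risk tier mix: 0.391·106/465 + 0.334·141/267 + 0.275·50/68 = 0.468.

0.47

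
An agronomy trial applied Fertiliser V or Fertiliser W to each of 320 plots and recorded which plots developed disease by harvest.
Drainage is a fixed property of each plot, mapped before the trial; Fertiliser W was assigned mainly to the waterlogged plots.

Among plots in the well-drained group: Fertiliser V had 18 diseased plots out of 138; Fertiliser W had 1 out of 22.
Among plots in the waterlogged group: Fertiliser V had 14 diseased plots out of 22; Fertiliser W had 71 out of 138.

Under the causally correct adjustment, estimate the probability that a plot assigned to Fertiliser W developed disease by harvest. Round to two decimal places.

The imbalance in field drainage arose from how plots were allocated, not from anything the fertiliser did; and field drainage independently affects the outcome. The pooled gap is confounded — condition on field drainage.
Standardising Fertiliser W to the population field drainage mix: 0.500·1/22 + 0.500·71/138 = 0.280.

0.28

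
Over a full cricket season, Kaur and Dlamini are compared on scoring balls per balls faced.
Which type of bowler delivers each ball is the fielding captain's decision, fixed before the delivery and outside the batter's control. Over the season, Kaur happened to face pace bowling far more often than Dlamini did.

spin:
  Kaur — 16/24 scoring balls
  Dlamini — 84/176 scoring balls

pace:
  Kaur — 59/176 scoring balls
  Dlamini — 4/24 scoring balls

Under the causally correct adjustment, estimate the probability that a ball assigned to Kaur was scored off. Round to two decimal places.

The stratified and pooled comparisons disagree (Kaur wins within each bowling type; Dlamini wins overall), so the answer turns on the causal role of bowling type.
Here bowling type is a common cause — it drives both which player a case falls under and the outcome. The crude comparison mixes populations; the stratum-specific rates are the causally relevant ones.
Standardising Kaur to the population bowling type mix: 0.500·16/24 + 0.500·59/176 = 0.501.

0.50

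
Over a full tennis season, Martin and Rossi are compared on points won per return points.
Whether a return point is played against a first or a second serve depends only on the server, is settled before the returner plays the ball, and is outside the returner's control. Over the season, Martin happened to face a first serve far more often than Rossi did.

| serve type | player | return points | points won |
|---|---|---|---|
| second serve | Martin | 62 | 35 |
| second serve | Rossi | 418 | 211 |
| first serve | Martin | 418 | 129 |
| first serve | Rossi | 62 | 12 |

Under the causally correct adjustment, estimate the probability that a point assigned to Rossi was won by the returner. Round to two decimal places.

0.35

The stratified and pooled comparisons disagree (Martin wins within each serve type; Rossi wins overall), so the answer turns on the causal role of serve type.
Nothing the player does changes serve type; the imbalance is an allocation artefact. With serve type also predicting the outcome, the pooled figure is confounded, and the within-stratum comparison is the causal one.
Standardising Rossi to the population serve type mix: 0.500·211/418 + 0.500·12/62 = 0.349.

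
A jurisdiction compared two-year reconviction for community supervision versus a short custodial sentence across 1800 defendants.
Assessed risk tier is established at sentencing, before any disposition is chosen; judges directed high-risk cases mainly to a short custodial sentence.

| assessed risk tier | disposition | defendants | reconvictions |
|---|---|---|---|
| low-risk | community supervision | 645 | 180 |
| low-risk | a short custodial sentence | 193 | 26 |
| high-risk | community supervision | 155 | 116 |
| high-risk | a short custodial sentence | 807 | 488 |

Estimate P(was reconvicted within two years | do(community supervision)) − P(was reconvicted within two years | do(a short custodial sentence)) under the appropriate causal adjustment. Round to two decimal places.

+0.14

a short custodial sentence is lower inside every assessed risk tier stratum but community supervision is lower in aggregate. Whether to stratify depends on how assessed risk tier relates to the disposition.
Here assessed risk tier is a common cause — it drives both which disposition a case falls under and the outcome. The crude comparison mixes populations; the stratum-specific rates are the causally relevant ones.
Adjusting over the population distribution of assessed risk tier: 0.466·(0.279−0.135) + 0.534·(0.748−0.605) = +0.144.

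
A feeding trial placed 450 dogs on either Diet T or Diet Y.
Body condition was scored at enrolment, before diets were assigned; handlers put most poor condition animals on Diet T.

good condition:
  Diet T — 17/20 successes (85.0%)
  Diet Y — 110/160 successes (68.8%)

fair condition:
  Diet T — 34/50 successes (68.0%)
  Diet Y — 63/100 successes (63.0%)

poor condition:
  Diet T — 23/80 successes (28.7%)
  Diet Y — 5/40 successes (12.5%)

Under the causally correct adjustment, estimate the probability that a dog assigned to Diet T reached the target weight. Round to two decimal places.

0.64

Within every starting body condition level Diet T has the higher rate, yet pooled Diet Y does — Simpson's reversal.
Nothing the diet does changes starting body condition; the imbalance is an allocation artefact. With starting body condition also predicting the outcome, the pooled figure is confounded, and the within-stratum comparison is the causal one.
Standardising Diet T to the population starting body condition mix: 0.400·17/20 + 0.333·34/50 + 0.267·23/80 = 0.643.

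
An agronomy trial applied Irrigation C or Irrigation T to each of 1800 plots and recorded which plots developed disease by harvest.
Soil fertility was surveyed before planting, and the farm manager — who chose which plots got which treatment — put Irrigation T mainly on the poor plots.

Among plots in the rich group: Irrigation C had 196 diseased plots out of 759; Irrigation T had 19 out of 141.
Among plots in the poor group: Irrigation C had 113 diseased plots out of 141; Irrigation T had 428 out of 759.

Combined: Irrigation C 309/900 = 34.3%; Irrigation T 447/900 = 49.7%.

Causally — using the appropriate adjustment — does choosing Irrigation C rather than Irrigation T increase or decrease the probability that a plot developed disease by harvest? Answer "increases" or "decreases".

The imbalance in soil fertility arose from how plots were allocated, not from anything the irrigation did; and soil fertility independently affects the outcome. The pooled gap is confounded — condition on soil fertility.
Within each level — rich: 25.8% vs 13.5%; poor: 80.1% vs 56.4% — Irrigation T is lower every time.

increases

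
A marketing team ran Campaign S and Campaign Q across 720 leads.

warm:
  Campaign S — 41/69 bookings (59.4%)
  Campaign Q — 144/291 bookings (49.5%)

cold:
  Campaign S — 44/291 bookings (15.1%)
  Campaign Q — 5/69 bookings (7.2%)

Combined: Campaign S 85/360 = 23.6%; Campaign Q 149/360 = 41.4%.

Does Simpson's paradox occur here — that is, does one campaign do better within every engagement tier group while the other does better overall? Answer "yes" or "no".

Within each engagement tier level (warm 59.4% vs 49.5%; cold 15.1% vs 7.2%), Campaign S has the higher rate every time. Pooled: 23.6% vs 41.4% — Campaign Q has the higher rate overall. The two comparisons disagree.

yes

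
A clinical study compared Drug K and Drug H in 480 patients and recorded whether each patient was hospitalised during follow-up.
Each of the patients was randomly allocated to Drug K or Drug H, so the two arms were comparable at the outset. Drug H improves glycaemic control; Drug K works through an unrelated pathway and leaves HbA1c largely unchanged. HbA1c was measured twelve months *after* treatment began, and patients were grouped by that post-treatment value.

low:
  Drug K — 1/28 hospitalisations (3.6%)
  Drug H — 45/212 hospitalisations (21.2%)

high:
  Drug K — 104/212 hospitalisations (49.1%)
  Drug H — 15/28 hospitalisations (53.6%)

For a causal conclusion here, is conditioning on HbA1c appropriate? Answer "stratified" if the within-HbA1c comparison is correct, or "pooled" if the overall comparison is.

pooled

The HbA1c-specific comparison favours Drug K throughout, but the pooled figures favour Drug H. The question is whether to condition on HbA1c.
HbA1c is recorded after the drug and is itself shifted by it — it sits on the causal path from drug to outcome. Conditioning on a mediator would strip out part of the effect we want; the pooled comparison gives the total causal effect.
Pooled: Drug K 43.8% vs Drug H 25.0%; Drug H is lower overall.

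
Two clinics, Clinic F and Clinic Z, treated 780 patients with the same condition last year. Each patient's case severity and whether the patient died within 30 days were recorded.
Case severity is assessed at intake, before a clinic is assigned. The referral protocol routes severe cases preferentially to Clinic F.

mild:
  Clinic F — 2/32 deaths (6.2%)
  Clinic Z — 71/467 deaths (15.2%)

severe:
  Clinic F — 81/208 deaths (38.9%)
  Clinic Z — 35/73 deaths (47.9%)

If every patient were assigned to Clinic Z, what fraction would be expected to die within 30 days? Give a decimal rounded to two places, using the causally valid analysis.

0.27

Since case severity is a pre-existing factor (not a product of the clinic) and it affects the outcome on its own, it is a confounder. The stratified rates, not the pooled rate, identify the causal effect.
Standardising Clinic Z to the population case severity mix: 0.640·71/467 + 0.360·35/73 = 0.270.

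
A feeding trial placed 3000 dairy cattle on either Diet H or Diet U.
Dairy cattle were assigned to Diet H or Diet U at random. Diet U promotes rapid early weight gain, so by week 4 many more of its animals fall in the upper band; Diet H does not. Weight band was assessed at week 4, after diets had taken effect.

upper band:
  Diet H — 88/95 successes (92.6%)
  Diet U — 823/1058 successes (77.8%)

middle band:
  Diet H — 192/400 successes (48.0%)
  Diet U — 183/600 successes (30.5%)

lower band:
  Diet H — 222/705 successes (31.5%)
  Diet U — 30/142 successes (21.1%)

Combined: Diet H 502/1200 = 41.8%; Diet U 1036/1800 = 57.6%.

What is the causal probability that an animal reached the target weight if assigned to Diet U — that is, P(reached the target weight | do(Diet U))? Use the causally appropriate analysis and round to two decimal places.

Diet H is higher inside every week-4 weight band stratum but Diet U is higher in aggregate. Whether to stratify depends on how week-4 weight band relates to the diet.
Stratifying would compare diets among dairy cattle the diets themselves sorted into week-4 weight band groups — a form of selection on an intermediate. The unconditioned pooled rates give the total causal effect.
So P(outcome | do(Diet U)) is just the pooled rate for Diet U: 1036/1800 = 0.576.

0.58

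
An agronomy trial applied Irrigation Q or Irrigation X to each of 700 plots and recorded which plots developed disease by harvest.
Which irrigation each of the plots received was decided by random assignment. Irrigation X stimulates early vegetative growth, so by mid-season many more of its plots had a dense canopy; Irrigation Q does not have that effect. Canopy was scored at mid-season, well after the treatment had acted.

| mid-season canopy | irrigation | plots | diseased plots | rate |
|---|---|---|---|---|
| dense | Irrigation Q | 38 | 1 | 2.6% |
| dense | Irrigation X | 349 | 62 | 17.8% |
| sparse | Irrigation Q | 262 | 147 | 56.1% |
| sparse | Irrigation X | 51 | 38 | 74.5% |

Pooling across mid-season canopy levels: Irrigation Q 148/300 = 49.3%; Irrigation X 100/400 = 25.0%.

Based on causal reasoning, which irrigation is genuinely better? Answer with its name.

Irrigation X

The stratified and pooled comparisons disagree (Irrigation Q wins within each mid-season canopy; Irrigation X wins overall), so the answer turns on the causal role of mid-season canopy.
Mid-season canopy is recorded after the irrigation and is itself shifted by it — it sits on the causal path from irrigation to outcome. Conditioning on a mediator would strip out part of the effect we want; the pooled comparison gives the total causal effect.
Pooled: Irrigation Q 49.3% vs Irrigation X 25.0%; Irrigation X is lower overall.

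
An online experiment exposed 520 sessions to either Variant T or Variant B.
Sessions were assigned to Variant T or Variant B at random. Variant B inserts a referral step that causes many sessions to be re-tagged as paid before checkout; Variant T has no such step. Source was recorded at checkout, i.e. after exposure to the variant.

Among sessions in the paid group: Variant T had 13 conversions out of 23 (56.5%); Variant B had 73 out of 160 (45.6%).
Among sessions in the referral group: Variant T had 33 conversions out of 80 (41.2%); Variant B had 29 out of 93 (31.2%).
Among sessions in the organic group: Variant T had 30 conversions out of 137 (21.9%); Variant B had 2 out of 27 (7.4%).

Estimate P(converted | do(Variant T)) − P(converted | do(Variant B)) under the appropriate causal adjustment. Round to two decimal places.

-0.05

Traffic source is downstream of the variant. One should not condition on a consequence of treatment, so the overall rates are the right comparison.
The causal difference is the pooled difference: 0.317 − 0.371 = -0.055.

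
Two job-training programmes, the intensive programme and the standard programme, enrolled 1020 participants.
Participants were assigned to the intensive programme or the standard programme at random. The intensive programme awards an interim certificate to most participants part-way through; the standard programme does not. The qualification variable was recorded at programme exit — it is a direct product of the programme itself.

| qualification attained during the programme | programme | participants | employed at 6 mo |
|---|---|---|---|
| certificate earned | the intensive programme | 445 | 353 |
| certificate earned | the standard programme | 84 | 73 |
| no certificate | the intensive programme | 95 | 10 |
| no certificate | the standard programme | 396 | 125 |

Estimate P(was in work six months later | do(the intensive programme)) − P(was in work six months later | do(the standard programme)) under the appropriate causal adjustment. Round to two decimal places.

+0.26

Qualification attained during the programme lies on the pathway programme → qualification attained during the programme → outcome, so adjusting for it blocks the indirect effect. For the total causal effect of programme, use the unadjusted pooled rates.
The causal difference is the pooled difference: 0.672 − 0.412 = +0.260.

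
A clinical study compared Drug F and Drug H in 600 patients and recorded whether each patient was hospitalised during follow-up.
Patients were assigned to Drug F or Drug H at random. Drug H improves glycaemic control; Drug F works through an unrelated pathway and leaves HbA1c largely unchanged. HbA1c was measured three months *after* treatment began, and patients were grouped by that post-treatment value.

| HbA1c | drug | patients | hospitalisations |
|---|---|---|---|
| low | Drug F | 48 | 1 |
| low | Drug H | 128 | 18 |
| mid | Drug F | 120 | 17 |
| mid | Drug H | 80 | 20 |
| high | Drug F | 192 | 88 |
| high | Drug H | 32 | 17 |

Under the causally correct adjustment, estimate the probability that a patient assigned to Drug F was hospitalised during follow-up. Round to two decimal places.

Within every HbA1c level Drug F has the lower rate, yet pooled Drug H does — Simpson's reversal.
HbA1c is downstream of the drug. One should not condition on a consequence of treatment, so the overall rates are the right comparison.
So P(outcome | do(Drug F)) is just the pooled rate for Drug F: 106/360 = 0.294.

0.29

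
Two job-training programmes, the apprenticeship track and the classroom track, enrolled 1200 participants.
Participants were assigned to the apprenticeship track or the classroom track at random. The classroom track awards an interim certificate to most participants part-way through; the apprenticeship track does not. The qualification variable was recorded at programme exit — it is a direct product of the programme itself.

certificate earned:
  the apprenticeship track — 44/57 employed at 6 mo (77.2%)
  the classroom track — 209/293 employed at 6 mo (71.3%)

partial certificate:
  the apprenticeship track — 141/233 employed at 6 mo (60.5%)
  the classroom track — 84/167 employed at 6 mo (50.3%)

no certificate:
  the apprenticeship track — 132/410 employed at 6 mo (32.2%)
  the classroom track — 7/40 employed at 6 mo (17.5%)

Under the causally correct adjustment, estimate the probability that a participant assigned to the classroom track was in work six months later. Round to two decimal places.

0.60

Qualification attained during the programme here is a post-treatment variable shaped by the programme; conditioning on it would introduce bias rather than remove it. The overall comparison is the causal one.
So P(outcome | do(the classroom track)) is just the pooled rate for the classroom track: 300/500 = 0.600.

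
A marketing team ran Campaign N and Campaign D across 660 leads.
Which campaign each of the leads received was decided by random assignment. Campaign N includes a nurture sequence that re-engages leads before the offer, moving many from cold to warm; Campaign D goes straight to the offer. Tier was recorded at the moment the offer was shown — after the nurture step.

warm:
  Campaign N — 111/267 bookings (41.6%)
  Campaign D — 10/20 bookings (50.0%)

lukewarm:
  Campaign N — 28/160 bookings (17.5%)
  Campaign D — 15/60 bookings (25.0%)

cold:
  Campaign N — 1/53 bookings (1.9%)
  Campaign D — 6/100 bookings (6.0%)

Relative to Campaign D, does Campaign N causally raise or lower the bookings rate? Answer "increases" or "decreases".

increases

Engagement tier here is a post-treatment variable shaped by the campaign; conditioning on it would introduce bias rather than remove it. The overall comparison is the causal one.
Pooled: Campaign N 29.2% vs Campaign D 17.2%; Campaign N is higher overall.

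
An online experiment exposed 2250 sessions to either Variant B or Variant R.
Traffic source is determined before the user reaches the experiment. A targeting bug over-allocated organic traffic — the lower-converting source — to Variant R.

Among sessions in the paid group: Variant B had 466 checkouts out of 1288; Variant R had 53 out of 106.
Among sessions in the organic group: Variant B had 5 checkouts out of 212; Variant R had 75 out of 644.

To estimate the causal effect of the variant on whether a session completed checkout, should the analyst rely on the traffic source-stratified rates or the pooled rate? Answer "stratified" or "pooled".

stratified

Nothing the variant does changes traffic source; the imbalance is an allocation artefact. With traffic source also predicting the outcome, the pooled figure is confounded, and the within-stratum comparison is the causal one.
Within each level — paid: 36.2% vs 50.0%; organic: 2.4% vs 11.6% — Variant R is higher every time.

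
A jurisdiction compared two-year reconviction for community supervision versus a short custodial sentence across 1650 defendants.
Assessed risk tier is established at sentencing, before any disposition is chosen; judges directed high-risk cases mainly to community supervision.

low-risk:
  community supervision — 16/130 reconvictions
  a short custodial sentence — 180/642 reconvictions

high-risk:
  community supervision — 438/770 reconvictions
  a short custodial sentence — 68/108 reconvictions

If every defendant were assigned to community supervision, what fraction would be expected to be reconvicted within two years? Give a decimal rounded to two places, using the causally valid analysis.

0.36

The assessed risk tier-specific comparison favours community supervision throughout, but the pooled figures favour a short custodial sentence. The question is whether to condition on assessed risk tier.
The imbalance in assessed risk tier arose from how defendants were allocated, not from anything the disposition did; and assessed risk tier independently affects the outcome. The pooled gap is confounded — condition on assessed risk tier.
Standardising community supervision to the population assessed risk tier mix: 0.468·16/130 + 0.532·438/770 = 0.360.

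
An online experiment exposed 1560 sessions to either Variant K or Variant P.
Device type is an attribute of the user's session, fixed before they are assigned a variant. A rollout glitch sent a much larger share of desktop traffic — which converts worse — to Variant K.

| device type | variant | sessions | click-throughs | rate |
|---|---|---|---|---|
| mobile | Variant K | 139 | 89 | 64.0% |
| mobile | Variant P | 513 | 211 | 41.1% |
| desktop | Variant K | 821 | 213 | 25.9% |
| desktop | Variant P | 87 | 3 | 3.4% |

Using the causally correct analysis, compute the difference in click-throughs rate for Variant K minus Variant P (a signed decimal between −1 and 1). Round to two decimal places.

+0.23

Device type satisfies the back-door criterion: it is not a descendant of the variant, and it blocks the spurious path from variant to outcome. Adjusting for it (i.e., using the within-device type rates) gives the causal effect.
Adjusting over the population distribution of device type: 0.418·(0.640−0.411) + 0.582·(0.259−0.034) = +0.227.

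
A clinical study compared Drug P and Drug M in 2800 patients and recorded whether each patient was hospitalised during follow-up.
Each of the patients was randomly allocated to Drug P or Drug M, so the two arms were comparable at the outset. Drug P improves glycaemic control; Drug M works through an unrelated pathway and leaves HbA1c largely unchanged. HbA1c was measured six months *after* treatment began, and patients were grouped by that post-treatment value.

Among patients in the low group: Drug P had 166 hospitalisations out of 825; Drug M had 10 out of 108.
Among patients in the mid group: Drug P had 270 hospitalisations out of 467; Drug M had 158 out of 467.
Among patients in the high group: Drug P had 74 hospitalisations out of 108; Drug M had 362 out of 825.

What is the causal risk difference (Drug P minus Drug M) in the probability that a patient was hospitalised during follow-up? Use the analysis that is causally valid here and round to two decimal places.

-0.01

The HbA1c-specific comparison favours Drug M throughout, but the pooled figures favour Drug P. The question is whether to condition on HbA1c.
Because the drug influences HbA1c, HbA1c is a post-treatment mediator, not a confounder. Stratifying on it would bias the estimate; the causal effect is the crude pooled difference.
The causal difference is the pooled difference: 0.364 − 0.379 = -0.014.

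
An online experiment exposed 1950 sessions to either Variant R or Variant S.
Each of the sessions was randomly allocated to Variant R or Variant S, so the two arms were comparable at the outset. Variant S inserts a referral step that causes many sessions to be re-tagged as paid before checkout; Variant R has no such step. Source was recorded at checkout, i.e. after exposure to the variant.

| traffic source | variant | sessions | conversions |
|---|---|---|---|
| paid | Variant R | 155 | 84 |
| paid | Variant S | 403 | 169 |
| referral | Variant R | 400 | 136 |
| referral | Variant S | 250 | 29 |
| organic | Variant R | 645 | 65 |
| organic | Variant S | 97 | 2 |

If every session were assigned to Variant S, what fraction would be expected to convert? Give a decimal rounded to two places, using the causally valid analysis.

0.27

Traffic source is downstream of the variant. One should not condition on a consequence of treatment, so the overall rates are the right comparison.
So P(outcome | do(Variant S)) is just the pooled rate for Variant S: 200/750 = 0.267.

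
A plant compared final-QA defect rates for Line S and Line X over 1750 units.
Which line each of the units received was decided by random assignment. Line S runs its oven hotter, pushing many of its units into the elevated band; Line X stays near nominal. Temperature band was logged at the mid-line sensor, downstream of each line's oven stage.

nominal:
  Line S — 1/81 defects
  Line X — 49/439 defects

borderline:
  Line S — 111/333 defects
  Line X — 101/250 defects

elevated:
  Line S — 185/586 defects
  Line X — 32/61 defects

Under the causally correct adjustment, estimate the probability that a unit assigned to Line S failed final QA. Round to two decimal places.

The in-process temperature band-specific comparison favours Line S throughout, but the pooled figures favour Line X. The question is whether to condition on in-process temperature band.
In-process temperature band is recorded after the line and is itself shifted by it — it sits on the causal path from line to outcome. Conditioning on a mediator would strip out part of the effect we want; the pooled comparison gives the total causal effect.
So P(outcome | do(Line S)) is just the pooled rate for Line S: 297/1000 = 0.297.

0.30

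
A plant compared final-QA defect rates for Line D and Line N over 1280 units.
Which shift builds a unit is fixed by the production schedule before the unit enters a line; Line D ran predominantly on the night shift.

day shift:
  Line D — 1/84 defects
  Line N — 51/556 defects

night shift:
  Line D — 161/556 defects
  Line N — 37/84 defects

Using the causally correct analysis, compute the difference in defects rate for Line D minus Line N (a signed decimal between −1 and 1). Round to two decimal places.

Nothing the line does changes shift; the imbalance is an allocation artefact. With shift also predicting the outcome, the pooled figure is confounded, and the within-stratum comparison is the causal one.
Adjusting over the population distribution of shift: 0.500·(0.012−0.092) + 0.500·(0.290−0.440) = -0.115.

-0.12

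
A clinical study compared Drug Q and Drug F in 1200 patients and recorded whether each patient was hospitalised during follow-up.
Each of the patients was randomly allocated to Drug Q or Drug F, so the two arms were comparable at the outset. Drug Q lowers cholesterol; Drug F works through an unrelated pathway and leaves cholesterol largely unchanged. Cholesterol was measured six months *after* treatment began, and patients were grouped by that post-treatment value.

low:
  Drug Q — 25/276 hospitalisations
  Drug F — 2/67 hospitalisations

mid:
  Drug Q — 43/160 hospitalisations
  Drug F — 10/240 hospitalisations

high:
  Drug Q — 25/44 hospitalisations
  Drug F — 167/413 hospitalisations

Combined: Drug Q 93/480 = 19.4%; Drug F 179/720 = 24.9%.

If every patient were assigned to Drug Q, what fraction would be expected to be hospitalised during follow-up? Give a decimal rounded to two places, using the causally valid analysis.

Cholesterol is downstream of the drug. One should not condition on a consequence of treatment, so the overall rates are the right comparison.
So P(outcome | do(Drug Q)) is just the pooled rate for Drug Q: 93/480 = 0.194.

0.19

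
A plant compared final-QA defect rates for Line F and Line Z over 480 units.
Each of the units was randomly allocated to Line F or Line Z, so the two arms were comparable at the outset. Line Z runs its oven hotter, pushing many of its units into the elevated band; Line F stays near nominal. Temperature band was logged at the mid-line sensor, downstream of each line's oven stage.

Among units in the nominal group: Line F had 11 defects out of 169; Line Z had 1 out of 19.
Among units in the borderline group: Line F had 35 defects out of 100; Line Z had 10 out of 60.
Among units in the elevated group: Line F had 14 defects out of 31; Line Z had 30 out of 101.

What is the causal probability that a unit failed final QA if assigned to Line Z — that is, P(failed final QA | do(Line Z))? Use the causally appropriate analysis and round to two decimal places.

In-process temperature band is downstream of the line. One should not condition on a consequence of treatment, so the overall rates are the right comparison.
So P(outcome | do(Line Z)) is just the pooled rate for Line Z: 41/180 = 0.228.

0.23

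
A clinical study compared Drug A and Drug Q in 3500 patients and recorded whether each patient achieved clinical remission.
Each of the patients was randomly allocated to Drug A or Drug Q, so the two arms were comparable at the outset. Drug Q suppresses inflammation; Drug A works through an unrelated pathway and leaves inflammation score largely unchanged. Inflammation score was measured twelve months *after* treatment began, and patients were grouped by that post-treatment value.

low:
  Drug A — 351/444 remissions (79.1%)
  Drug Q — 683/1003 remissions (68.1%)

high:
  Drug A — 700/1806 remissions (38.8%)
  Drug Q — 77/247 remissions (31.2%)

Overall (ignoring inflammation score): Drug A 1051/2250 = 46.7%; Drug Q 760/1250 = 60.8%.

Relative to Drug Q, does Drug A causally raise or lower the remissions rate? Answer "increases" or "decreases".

decreases

Inflammation score lies on the pathway drug → inflammation score → outcome, so adjusting for it blocks the indirect effect. For the total causal effect of drug, use the unadjusted pooled rates.
Pooled: Drug A 46.7% vs Drug Q 60.8%; Drug Q is higher overall.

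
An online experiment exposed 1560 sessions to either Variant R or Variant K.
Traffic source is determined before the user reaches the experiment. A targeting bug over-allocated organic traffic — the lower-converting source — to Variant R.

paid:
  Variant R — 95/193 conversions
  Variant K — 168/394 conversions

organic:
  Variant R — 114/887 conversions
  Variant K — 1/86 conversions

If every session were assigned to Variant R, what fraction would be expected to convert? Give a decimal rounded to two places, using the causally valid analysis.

0.27

Traffic source differs across variants for reasons unrelated to any effect of the variant itself, and it separately predicts the outcome — a classic confounder. We must compare within traffic source levels.
Standardising Variant R to the population traffic source mix: 0.376·95/193 + 0.624·114/887 = 0.265.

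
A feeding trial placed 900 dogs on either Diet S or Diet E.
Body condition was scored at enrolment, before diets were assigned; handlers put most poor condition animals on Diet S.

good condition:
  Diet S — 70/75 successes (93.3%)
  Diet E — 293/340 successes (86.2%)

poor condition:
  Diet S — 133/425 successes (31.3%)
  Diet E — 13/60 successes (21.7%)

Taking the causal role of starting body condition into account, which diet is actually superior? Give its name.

Diet S

Starting body condition is set before the diet has any effect — it is not caused by the diet — and it independently drives the outcome. That makes it a confounder, so the causal comparison is within starting body condition levels.
Within each level — good condition: 93.3% vs 86.2%; poor condition: 31.3% vs 21.7% — Diet S is higher every time.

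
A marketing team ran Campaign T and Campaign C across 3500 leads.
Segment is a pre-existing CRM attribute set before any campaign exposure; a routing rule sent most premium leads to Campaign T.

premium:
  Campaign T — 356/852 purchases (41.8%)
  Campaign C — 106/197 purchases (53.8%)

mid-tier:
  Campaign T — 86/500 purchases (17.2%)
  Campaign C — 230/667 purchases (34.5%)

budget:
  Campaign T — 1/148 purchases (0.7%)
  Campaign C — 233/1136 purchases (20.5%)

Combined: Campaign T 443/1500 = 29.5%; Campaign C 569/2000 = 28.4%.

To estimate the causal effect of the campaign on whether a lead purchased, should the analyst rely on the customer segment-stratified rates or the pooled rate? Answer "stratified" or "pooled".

Since customer segment is a pre-existing factor (not a product of the campaign) and it affects the outcome on its own, it is a confounder. The stratified rates, not the pooled rate, identify the causal effect.
Within each level — premium: 41.8% vs 53.8%; mid-tier: 17.2% vs 34.5%; budget: 0.7% vs 20.5% — Campaign C is higher every time.

stratified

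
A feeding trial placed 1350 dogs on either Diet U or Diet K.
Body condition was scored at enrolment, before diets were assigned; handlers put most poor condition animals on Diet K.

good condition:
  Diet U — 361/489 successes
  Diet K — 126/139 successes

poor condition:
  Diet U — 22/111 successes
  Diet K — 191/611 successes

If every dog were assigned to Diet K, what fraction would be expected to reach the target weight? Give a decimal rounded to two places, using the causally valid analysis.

Starting body condition differs across diets for reasons unrelated to any effect of the diet itself, and it separately predicts the outcome — a classic confounder. We must compare within starting body condition levels.
Standardising Diet K to the population starting body condition mix: 0.465·126/139 + 0.535·191/611 = 0.589.

0.59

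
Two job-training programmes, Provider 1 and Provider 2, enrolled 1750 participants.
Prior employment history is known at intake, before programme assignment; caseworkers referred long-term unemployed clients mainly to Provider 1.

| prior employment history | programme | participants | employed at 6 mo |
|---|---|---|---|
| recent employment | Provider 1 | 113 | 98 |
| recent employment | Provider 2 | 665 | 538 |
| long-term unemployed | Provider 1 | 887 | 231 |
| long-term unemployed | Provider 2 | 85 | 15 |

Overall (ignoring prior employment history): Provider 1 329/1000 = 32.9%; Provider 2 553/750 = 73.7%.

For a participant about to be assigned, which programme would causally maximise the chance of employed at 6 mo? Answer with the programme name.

Nothing the programme does changes prior employment history; the imbalance is an allocation artefact. With prior employment history also predicting the outcome, the pooled figure is confounded, and the within-stratum comparison is the causal one.
Within each level — recent employment: 86.7% vs 80.9%; long-term unemployed: 26.0% vs 17.6% — Provider 1 is higher every time.

Provider 1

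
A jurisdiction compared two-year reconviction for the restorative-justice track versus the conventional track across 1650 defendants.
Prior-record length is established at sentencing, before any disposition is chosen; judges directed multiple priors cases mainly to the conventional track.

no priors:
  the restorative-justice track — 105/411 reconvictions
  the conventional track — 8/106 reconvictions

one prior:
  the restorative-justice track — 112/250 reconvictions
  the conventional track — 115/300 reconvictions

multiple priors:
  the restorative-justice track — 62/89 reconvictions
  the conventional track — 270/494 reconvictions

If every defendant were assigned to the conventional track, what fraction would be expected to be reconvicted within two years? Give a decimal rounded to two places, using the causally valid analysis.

0.34

Since prior-record length is a pre-existing factor (not a product of the disposition) and it affects the outcome on its own, it is a confounder. The stratified rates, not the pooled rate, identify the causal effect.
Standardising the conventional track to the population prior-record length mix: 0.313·8/106 + 0.333·115/300 + 0.353·270/494 = 0.345.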